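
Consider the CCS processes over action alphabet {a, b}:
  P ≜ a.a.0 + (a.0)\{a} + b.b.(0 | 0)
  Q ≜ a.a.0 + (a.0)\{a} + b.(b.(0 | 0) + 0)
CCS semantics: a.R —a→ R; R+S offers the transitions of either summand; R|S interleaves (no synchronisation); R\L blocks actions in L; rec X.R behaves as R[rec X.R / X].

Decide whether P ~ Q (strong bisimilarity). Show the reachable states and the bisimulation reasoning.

P's transition system — 5 states:
  m0 = a.a.0 + (a.0)\{a} + b.b.(0 | 0) | —a→ m1, —b→ m2
  m1 = a.0 | —a→ m3
  m2 = b.(0 | 0) | —b→ m4
  m3 = 0 | stopped
  m4 = 0 | 0 | stopped
Q's transition system — 5 states:
  n0 = a.a.0 + (a.0)\{a} + b.(b.(0 | 0) + 0) | —a→ n1, —b→ n2
  n1 = a.0 | —a→ n3
  n2 = b.(0 | 0) + 0 | —b→ n4
  n3 = 0 | stopped
  n4 = 0 | 0 | stopped
Partition-refinement fixed point:
  B0 = {m0, n0}
  B1 = {m2, n2}
  B2 = {m3, m4, n3, n4}
  B3 = {m1, n1}
m0 ∈ B0, n0 ∈ B0 → same block

bisimilar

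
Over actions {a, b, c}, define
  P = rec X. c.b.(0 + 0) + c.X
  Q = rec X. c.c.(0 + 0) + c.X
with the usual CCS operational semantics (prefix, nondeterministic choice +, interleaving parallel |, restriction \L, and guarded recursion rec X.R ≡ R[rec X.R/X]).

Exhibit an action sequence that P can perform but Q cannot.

Reachable graph of P (3 states):
  p0 = rec X. c.b.(0 + 0) + c.X | -c-> p0, -c-> p1
  p1 = b.(0 + 0) | -b-> p2
  p2 = 0 + 0 | ∅
Reachable graph of Q (3 states):
  q0 = rec X. c.c.(0 + 0) + c.X | -c-> q0, -c-> q1
  q1 = c.(0 + 0) | -c-> q2
  q2 = 0 + 0 | ∅
Run σ = ⟨cb⟩ on P: start {p0}
  step 1 (c): {p0, p1}
  step 2 (b): {p2}
  ✓ P
Run σ = ⟨cb⟩ on Q: start {q0}
  step 1 (c): {q0, q1}
  step 2 (b): ∅  — Q cannot continue

cb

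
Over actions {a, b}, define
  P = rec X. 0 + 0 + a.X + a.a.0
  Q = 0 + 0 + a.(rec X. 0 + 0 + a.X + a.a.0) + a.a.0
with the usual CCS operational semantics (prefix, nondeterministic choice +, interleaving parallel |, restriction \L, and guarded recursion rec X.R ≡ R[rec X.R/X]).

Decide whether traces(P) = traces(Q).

YES

Reachable graph of P (3 states):
  u0 = rec X. 0 + 0 + a.X + a.a.0 :: =a=> u0, =a=> u1
  u1 = a.0 :: =a=> u2
  u2 = 0 :: (no moves)
Reachable graph of Q (4 states):
  v0 = 0 + 0 + a.(rec X. 0 + 0 + a.X + a.a.0) + a.a.0 :: =a=> v1, =a=> v2
  v1 = a.0 :: =a=> v3
  v2 = rec X. 0 + 0 + a.X + a.a.0 :: =a=> v1, =a=> v2
  v3 = 0 :: (no moves)
Bisimilarity quotient blocks:
  B0 = {u0, v0, v2}
  B1 = {u1, v1}
  B2 = {u2, v3}
u0 ∈ B0, v0 ∈ B0 → same block
Bisimilar ⇒ trace-equivalent.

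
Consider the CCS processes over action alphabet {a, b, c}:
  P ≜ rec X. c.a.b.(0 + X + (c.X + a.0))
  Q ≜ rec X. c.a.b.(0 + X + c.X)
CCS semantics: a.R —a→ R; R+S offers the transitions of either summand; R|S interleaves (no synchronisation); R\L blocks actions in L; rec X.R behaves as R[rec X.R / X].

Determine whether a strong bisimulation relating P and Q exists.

NO

LTS(P): 5 reachable states
  s0 = rec X. c.a.b.(0 + X + (c.X + a.0)) has moves --c--▸ s1
  s1 = a.b.(0 + (rec X. c.a.b.(0 + X + (c.X + a.0))) + (c.(rec X. c.a.b.(0 + X + (c.X + a.0))) + a.0)) has moves --a--▸ s2
  s2 = b.(0 + (rec X. c.a.b.(0 + X + (c.X + a.0))) + (c.(rec X. c.a.b.(0 + X + (c.X + a.0))) + a.0)) has moves --b--▸ s3
  s3 = 0 + (rec X. c.a.b.(0 + X + (c.X + a.0))) + (c.(rec X. c.a.b.(0 + X + (c.X + a.0))) + a.0) has moves --a--▸ s4, --c--▸ s0, --c--▸ s1
  s4 = 0 has moves ·
LTS(Q): 4 reachable states
  t0 = rec X. c.a.b.(0 + X + c.X) has moves --c--▸ t1
  t1 = a.b.(0 + (rec X. c.a.b.(0 + X + c.X)) + c.(rec X. c.a.b.(0 + X + c.X))) has moves --a--▸ t2
  t2 = b.(0 + (rec X. c.a.b.(0 + X + c.X)) + c.(rec X. c.a.b.(0 + X + c.X))) has moves --b--▸ t3
  t3 = 0 + (rec X. c.a.b.(0 + X + c.X)) + c.(rec X. c.a.b.(0 + X + c.X)) has moves --c--▸ t0, --c--▸ t1
Bisimilarity quotient blocks:
  B0 = {s0}
  B1 = {s1}
  B2 = {s2}
  B3 = {s3}
  B4 = {s4}
  B5 = {t0}
  B6 = {t1}
  B7 = {t2}
  B8 = {t3}
s0 ∈ B0, t0 ∈ B5 → different blocks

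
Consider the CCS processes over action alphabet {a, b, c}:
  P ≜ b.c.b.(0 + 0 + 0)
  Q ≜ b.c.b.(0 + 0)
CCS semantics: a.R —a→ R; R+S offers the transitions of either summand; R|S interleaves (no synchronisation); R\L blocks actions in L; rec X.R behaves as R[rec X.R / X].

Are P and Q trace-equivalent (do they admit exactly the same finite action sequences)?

traces(P) = traces(Q)

Reachable graph of P (4 states):
  s0 = b.c.b.(0 + 0 + 0) has moves --b--▸ s1
  s1 = c.b.(0 + 0 + 0) has moves --c--▸ s2
  s2 = b.(0 + 0 + 0) has moves --b--▸ s3
  s3 = 0 + 0 + 0 has moves stopped
Reachable graph of Q (4 states):
  t0 = b.c.b.(0 + 0) has moves --b--▸ t1
  t1 = c.b.(0 + 0) has moves --c--▸ t2
  t2 = b.(0 + 0) has moves --b--▸ t3
  t3 = 0 + 0 has moves stopped
Partition-refinement fixed point:
  B0 = {s0, t0}
  B1 = {s1, t1}
  B2 = {s2, t2}
  B3 = {s3, t3}
s0 ∈ B0, t0 ∈ B0 → same block
Bisimilar ⇒ trace-equivalent.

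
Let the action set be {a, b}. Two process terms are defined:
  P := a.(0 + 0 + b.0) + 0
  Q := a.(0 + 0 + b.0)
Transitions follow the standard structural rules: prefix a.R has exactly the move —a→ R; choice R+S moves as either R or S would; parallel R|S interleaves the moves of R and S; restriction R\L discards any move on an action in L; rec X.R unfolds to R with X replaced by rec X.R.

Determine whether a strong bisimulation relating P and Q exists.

YES

LTS(P): 3 reachable states
  s0 = a.(0 + 0 + b.0) + 0 :: ··a··> s1
  s1 = 0 + 0 + b.0 :: ··b··> s2
  s2 = 0 :: deadlocked
LTS(Q): 3 reachable states
  t0 = a.(0 + 0 + b.0) :: ··a··> t1
  t1 = 0 + 0 + b.0 :: ··b··> t2
  t2 = 0 :: deadlocked
Bisimilarity quotient blocks:
  B0 = {s0, t0}
  B1 = {s1, t1}
  B2 = {s2, t2}
s0 ∈ B0, t0 ∈ B0 → same block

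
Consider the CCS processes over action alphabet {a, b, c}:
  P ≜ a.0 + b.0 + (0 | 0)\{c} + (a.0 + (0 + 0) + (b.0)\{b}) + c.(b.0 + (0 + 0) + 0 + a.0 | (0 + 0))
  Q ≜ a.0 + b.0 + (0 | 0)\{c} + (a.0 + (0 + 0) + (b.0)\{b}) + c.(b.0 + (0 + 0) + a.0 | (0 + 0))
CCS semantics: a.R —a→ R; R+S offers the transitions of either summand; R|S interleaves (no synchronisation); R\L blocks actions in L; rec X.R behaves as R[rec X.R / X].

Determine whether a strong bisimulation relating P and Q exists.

bisimilar

Reachable graph of P (4 states):
  m0 = a.0 + b.0 + (0 | 0)\{c} + (a.0 + (0 + 0) + (b.0)\{b}) + c.(b.0 + (0 + 0) + 0 + a.0 | (0 + 0)) → --a--▸ m1, --b--▸ m1, --c--▸ m2
  m1 = 0 → (no moves)
  m2 = b.0 + (0 + 0) + 0 + a.0 | (0 + 0) → --a--▸ m3, --b--▸ m1
  m3 = 0 | (0 + 0) → (no moves)
Reachable graph of Q (4 states):
  n0 = a.0 + b.0 + (0 | 0)\{c} + (a.0 + (0 + 0) + (b.0)\{b}) + c.(b.0 + (0 + 0) + a.0 | (0 + 0)) → --a--▸ n1, --b--▸ n1, --c--▸ n2
  n1 = 0 → (no moves)
  n2 = b.0 + (0 + 0) + a.0 | (0 + 0) → --a--▸ n3, --b--▸ n1
  n3 = 0 | (0 + 0) → (no moves)
Coarsest stable partition (strong bisimilarity classes):
  B0 = {m0, n0}
  B1 = {m1, m3, n1, n3}
  B2 = {m2, n2}
m0 ∈ B0, n0 ∈ B0 → same block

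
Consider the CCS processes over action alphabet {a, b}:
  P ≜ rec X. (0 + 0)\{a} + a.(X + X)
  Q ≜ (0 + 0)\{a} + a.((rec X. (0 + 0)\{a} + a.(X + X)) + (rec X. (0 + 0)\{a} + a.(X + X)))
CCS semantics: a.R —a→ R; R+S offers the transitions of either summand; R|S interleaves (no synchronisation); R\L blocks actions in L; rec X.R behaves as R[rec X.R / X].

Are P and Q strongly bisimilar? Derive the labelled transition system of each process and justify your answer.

LTS(P): 2 reachable states
  p0 = rec X. (0 + 0)\{a} + a.(X + X) has moves --a--▸ p1
  p1 = (rec X. (0 + 0)\{a} + a.(X + X)) + (rec X. (0 + 0)\{a} + a.(X + X)) has moves --a--▸ p1
LTS(Q): 2 reachable states
  q0 = (0 + 0)\{a} + a.((rec X. (0 + 0)\{a} + a.(X + X)) + (rec X. (0 + 0)\{a} + a.(X + X))) has moves --a--▸ q1
  q1 = (rec X. (0 + 0)\{a} + a.(X + X)) + (rec X. (0 + 0)\{a} + a.(X + X)) has moves --a--▸ q1
Coarsest stable partition (strong bisimilarity classes):
  B0 = {p0, p1, q0, q1}
p0 ∈ B0, q0 ∈ B0 → same block

YES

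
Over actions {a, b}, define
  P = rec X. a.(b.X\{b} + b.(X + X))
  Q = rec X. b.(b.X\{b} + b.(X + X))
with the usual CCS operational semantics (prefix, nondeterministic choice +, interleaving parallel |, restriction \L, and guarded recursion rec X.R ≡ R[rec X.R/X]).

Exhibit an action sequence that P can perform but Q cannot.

a

Reachable graph of P (5 states):
  s0 = rec X. a.(b.X\{b} + b.(X + X)) :: ··a··> s1
  s1 = b.(rec X. a.(b.X\{b} + b.(X + X)))\{b} + b.((rec X. a.(b.X\{b} + b.(X + X))) + (rec X. a.(b.X\{b} + b.(X + X)))) :: ··b··> s2, ··b··> s3
  s2 = (rec X. a.(b.X\{b} + b.(X + X))) + (rec X. a.(b.X\{b} + b.(X + X))) :: ··a··> s1
  s3 = (rec X. a.(b.X\{b} + b.(X + X)))\{b} :: ··a··> s4
  s4 = (b.(rec X. a.(b.X\{b} + b.(X + X)))\{b} + b.((rec X. a.(b.X\{b} + b.(X + X))) + (rec X. a.(b.X\{b} + b.(X + X)))))\{b} :: deadlocked
Reachable graph of Q (4 states):
  t0 = rec X. b.(b.X\{b} + b.(X + X)) :: ··b··> t1
  t1 = b.(rec X. b.(b.X\{b} + b.(X + X)))\{b} + b.((rec X. b.(b.X\{b} + b.(X + X))) + (rec X. b.(b.X\{b} + b.(X + X)))) :: ··b··> t2, ··b··> t3
  t2 = (rec X. b.(b.X\{b} + b.(X + X))) + (rec X. b.(b.X\{b} + b.(X + X))) :: ··b··> t1
  t3 = (rec X. b.(b.X\{b} + b.(X + X)))\{b} :: deadlocked
Run σ = ⟨a⟩ on P: start {s0}
  after a @ step 1: {s1}
  — P admits the full trace.
Run σ = ⟨a⟩ on Q: start {t0}
  after a @ step 1: no successor for Q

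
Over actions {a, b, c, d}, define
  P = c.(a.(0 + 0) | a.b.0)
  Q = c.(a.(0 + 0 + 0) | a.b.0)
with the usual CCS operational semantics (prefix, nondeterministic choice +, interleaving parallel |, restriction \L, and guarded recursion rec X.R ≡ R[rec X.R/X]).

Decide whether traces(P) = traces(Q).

LTS(P): 7 reachable states
  s0 = c.(a.(0 + 0) | a.b.0) has moves --c--▸ s1
  s1 = a.(0 + 0) | a.b.0 has moves --a--▸ s2, --a--▸ s3
  s2 = (0 + 0) | a.b.0 has moves --a--▸ s4
  s3 = a.(0 + 0) | b.0 has moves --a--▸ s4, --b--▸ s5
  s4 = (0 + 0) | b.0 has moves --b--▸ s6
  s5 = a.(0 + 0) | 0 has moves --a--▸ s6
  s6 = (0 + 0) | 0 has moves stopped
LTS(Q): 7 reachable states
  t0 = c.(a.(0 + 0 + 0) | a.b.0) has moves --c--▸ t1
  t1 = a.(0 + 0 + 0) | a.b.0 has moves --a--▸ t2, --a--▸ t3
  t2 = (0 + 0 + 0) | a.b.0 has moves --a--▸ t4
  t3 = a.(0 + 0 + 0) | b.0 has moves --a--▸ t4, --b--▸ t5
  t4 = (0 + 0 + 0) | b.0 has moves --b--▸ t6
  t5 = a.(0 + 0 + 0) | 0 has moves --a--▸ t6
  t6 = (0 + 0 + 0) | 0 has moves stopped
Partition-refinement fixed point:
  B0 = {s0, t0}
  B1 = {s1, t1}
  B2 = {s3, t3}
  B3 = {s4, t4}
  B4 = {s6, t6}
  B5 = {s5, t5}
  B6 = {s2, t2}
s0 ∈ B0, t0 ∈ B0 → same block
Bisimilar ⇒ trace-equivalent.

traces(P) = traces(Q)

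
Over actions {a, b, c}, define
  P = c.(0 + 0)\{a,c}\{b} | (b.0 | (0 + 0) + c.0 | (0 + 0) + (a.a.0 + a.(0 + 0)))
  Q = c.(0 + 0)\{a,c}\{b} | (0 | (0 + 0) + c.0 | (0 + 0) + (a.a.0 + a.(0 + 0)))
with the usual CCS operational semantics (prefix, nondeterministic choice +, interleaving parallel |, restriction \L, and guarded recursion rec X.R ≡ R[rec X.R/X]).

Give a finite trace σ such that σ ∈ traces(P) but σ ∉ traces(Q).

b

Reachable graph of P (10 states):
  u0 = c.(0 + 0)\{a,c}\{b} | (b.0 | (0 + 0) + c.0 | (0 + 0) + (a.a.0 + a.(0 + 0))) has moves =a=> u1, =a=> u2, =b=> u3, =c=> u3, =c=> u4
  u1 = c.(0 + 0)\{a,c}\{b} | (0 + 0) has moves =c=> u5
  u2 = c.(0 + 0)\{a,c}\{b} | a.0 has moves =a=> u6, =c=> u7
  u3 = c.(0 + 0)\{a,c}\{b} | (0 | (0 + 0)) has moves =c=> u8
  u4 = (0 + 0)\{a,c}\{b} | (b.0 | (0 + 0) + c.0 | (0 + 0) + (a.a.0 + a.(0 + 0))) has moves =a=> u5, =a=> u7, =b=> u8, =c=> u8
  u5 = (0 + 0)\{a,c}\{b} | (0 + 0) has moves ∅
  u6 = c.(0 + 0)\{a,c}\{b} | 0 has moves =c=> u9
  u7 = (0 + 0)\{a,c}\{b} | a.0 has moves =a=> u9
  u8 = (0 + 0)\{a,c}\{b} | (0 | (0 + 0)) has moves ∅
  u9 = (0 + 0)\{a,c}\{b} | 0 has moves ∅
Reachable graph of Q (10 states):
  v0 = c.(0 + 0)\{a,c}\{b} | (0 | (0 + 0) + c.0 | (0 + 0) + (a.a.0 + a.(0 + 0))) has moves =a=> v1, =a=> v2, =c=> v3, =c=> v4
  v1 = c.(0 + 0)\{a,c}\{b} | (0 + 0) has moves =c=> v5
  v2 = c.(0 + 0)\{a,c}\{b} | a.0 has moves =a=> v6, =c=> v7
  v3 = (0 + 0)\{a,c}\{b} | (0 | (0 + 0) + c.0 | (0 + 0) + (a.a.0 + a.(0 + 0))) has moves =a=> v5, =a=> v7, =c=> v8
  v4 = c.(0 + 0)\{a,c}\{b} | (0 | (0 + 0)) has moves =c=> v8
  v5 = (0 + 0)\{a,c}\{b} | (0 + 0) has moves ∅
  v6 = c.(0 + 0)\{a,c}\{b} | 0 has moves =c=> v9
  v7 = (0 + 0)\{a,c}\{b} | a.0 has moves =a=> v9
  v8 = (0 + 0)\{a,c}\{b} | (0 | (0 + 0)) has moves ∅
  v9 = (0 + 0)\{a,c}\{b} | 0 has moves ∅
Run σ = ⟨b⟩ on P: start {u0}
  step 1 (b): {u3}
  — P admits the full trace.
Run σ = ⟨b⟩ on Q: start {v0}
  step 1 (b): ∅ (Q stuck)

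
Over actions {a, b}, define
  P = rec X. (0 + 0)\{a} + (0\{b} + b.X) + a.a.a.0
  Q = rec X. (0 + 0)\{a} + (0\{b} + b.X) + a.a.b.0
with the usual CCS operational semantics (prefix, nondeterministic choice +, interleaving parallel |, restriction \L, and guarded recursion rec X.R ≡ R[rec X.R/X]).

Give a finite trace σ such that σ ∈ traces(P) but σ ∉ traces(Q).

Reachable graph of P (4 states):
  p0 = rec X. (0 + 0)\{a} + (0\{b} + b.X) + a.a.a.0 has moves ··a··> p1, ··b··> p0
  p1 = a.a.0 has moves ··a··> p2
  p2 = a.0 has moves ··a··> p3
  p3 = 0 has moves ·
Reachable graph of Q (4 states):
  q0 = rec X. (0 + 0)\{a} + (0\{b} + b.X) + a.a.b.0 has moves ··a··> q1, ··b··> q0
  q1 = a.b.0 has moves ··a··> q2
  q2 = b.0 has moves ··b··> q3
  q3 = 0 has moves ·
Executing aaa from P (initial set {p0}):
  step 1 (a): {p1}
  step 2 (a): {p2}
  step 3 (a): {p3}
  — P admits the full trace.
Executing aaa from Q (initial set {q0}):
  step 1 (a): {q1}
  step 2 (a): {q2}
  step 3 (a): ∅  — Q cannot continue

aaa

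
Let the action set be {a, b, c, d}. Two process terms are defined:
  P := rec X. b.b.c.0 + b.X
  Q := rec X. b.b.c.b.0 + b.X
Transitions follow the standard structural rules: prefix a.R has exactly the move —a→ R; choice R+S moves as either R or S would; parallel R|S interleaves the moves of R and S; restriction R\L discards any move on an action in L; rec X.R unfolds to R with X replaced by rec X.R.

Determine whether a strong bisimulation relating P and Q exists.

LTS(P): 4 reachable states
  u0 = rec X. b.b.c.0 + b.X → —b→ u0, —b→ u1
  u1 = b.c.0 → —b→ u2
  u2 = c.0 → —c→ u3
  u3 = 0 → ∅
LTS(Q): 5 reachable states
  v0 = rec X. b.b.c.b.0 + b.X → —b→ v0, —b→ v1
  v1 = b.c.b.0 → —b→ v2
  v2 = c.b.0 → —c→ v3
  v3 = b.0 → —b→ v4
  v4 = 0 → ∅
Coarsest stable partition (strong bisimilarity classes):
  B0 = {u0}
  B1 = {u1}
  B2 = {u2}
  B3 = {u3, v4}
  B4 = {v0}
  B5 = {v1}
  B6 = {v2}
  B7 = {v3}
u0 ∈ B0, v0 ∈ B4 → different blocks

NO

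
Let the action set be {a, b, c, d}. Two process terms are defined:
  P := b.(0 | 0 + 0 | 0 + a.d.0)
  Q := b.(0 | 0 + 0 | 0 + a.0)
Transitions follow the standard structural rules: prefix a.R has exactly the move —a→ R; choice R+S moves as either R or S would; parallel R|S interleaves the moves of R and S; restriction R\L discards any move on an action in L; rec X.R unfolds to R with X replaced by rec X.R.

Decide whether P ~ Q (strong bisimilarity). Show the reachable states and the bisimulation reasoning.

P ≁ Q

Reachable graph of P (4 states):
  p0 = b.(0 | 0 + 0 | 0 + a.d.0) has moves —b→ p1
  p1 = 0 | 0 + 0 | 0 + a.d.0 has moves —a→ p2
  p2 = d.0 has moves —d→ p3
  p3 = 0 has moves stopped
Reachable graph of Q (3 states):
  q0 = b.(0 | 0 + 0 | 0 + a.0) has moves —b→ q1
  q1 = 0 | 0 + 0 | 0 + a.0 has moves —a→ q2
  q2 = 0 has moves stopped
Partition-refinement fixed point:
  B0 = {p0}
  B1 = {p1}
  B2 = {p2}
  B3 = {p3, q2}
  B4 = {q0}
  B5 = {q1}
p0 ∈ B0, q0 ∈ B4 → different blocks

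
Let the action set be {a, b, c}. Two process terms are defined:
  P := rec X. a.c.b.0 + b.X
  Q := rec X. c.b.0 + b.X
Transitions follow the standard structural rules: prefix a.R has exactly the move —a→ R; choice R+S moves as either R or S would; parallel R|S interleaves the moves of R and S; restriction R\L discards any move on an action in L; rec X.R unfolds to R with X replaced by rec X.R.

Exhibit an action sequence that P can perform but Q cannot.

P's transition system — 4 states:
  p0 = rec X. a.c.b.0 + b.X ⊢ --a--▸ p1, --b--▸ p0
  p1 = c.b.0 ⊢ --c--▸ p2
  p2 = b.0 ⊢ --b--▸ p3
  p3 = 0 ⊢ deadlocked
Q's transition system — 3 states:
  q0 = rec X. c.b.0 + b.X ⊢ --b--▸ q0, --c--▸ q1
  q1 = b.0 ⊢ --b--▸ q2
  q2 = 0 ⊢ deadlocked
Run σ = ⟨a⟩ on P: start {p0}
  step 1 (a): {p1}
  — P admits the full trace.
Run σ = ⟨a⟩ on Q: start {q0}
  step 1 (a): ∅  — Q cannot continue

a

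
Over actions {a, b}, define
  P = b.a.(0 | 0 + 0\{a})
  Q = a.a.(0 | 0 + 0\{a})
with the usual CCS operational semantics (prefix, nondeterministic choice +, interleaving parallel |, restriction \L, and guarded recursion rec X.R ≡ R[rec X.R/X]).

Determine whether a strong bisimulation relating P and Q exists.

P ≁ Q

LTS(P): 3 reachable states
  p0 = b.a.(0 | 0 + 0\{a}) → -b-> p1
  p1 = a.(0 | 0 + 0\{a}) → -a-> p2
  p2 = 0 | 0 + 0\{a} → stopped
LTS(Q): 3 reachable states
  q0 = a.a.(0 | 0 + 0\{a}) → -a-> q1
  q1 = a.(0 | 0 + 0\{a}) → -a-> q2
  q2 = 0 | 0 + 0\{a} → stopped
Bisimilarity quotient blocks:
  B0 = {p0}
  B1 = {p1, q1}
  B2 = {p2, q2}
  B3 = {q0}
p0 ∈ B0, q0 ∈ B3 → different blocks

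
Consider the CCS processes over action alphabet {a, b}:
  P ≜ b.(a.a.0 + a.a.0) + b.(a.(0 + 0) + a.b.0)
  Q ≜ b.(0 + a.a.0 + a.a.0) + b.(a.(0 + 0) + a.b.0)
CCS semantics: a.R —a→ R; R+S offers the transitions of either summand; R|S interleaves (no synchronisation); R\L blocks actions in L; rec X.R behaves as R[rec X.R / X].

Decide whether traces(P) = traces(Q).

trace-equivalent

Reachable graph of P (7 states):
  p0 = b.(a.a.0 + a.a.0) + b.(a.(0 + 0) + a.b.0) → -b-> p1, -b-> p2
  p1 = a.(0 + 0) + a.b.0 → -a-> p3, -a-> p4
  p2 = a.a.0 + a.a.0 → -a-> p5
  p3 = 0 + 0 → ·
  p4 = b.0 → -b-> p6
  p5 = a.0 → -a-> p6
  p6 = 0 → ·
Reachable graph of Q (7 states):
  q0 = b.(0 + a.a.0 + a.a.0) + b.(a.(0 + 0) + a.b.0) → -b-> q1, -b-> q2
  q1 = 0 + a.a.0 + a.a.0 → -a-> q3
  q2 = a.(0 + 0) + a.b.0 → -a-> q4, -a-> q5
  q3 = a.0 → -a-> q6
  q4 = 0 + 0 → ·
  q5 = b.0 → -b-> q6
  q6 = 0 → ·
Coarsest stable partition (strong bisimilarity classes):
  B0 = {p0, q0}
  B1 = {p1, q2}
  B2 = {p3, p6, q4, q6}
  B3 = {p4, q5}
  B4 = {p2, q1}
  B5 = {p5, q3}
p0 ∈ B0, q0 ∈ B0 → same block
Bisimilar ⇒ trace-equivalent.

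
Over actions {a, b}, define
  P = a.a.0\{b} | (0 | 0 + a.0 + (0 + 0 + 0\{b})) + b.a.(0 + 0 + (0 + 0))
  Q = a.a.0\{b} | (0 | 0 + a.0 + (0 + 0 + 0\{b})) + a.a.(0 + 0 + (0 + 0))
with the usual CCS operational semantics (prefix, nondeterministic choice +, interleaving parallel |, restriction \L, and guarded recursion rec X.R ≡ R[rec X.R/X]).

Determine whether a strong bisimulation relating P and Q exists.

NO

P's transition system — 8 states:
  s0 = a.a.0\{b} | (0 | 0 + a.0 + (0 + 0 + 0\{b})) + b.a.(0 + 0 + (0 + 0)) → --a--▸ s1, --a--▸ s2, --b--▸ s3
  s1 = a.0\{b} | (0 | 0 + a.0 + (0 + 0 + 0\{b})) → --a--▸ s4, --a--▸ s5
  s2 = a.a.0\{b} | 0 → --a--▸ s5
  s3 = a.(0 + 0 + (0 + 0)) → --a--▸ s6
  s4 = 0\{b} | (0 | 0 + a.0 + (0 + 0 + 0\{b})) → --a--▸ s7
  s5 = a.0\{b} | 0 → --a--▸ s7
  s6 = 0 + 0 + (0 + 0) → ∅
  s7 = 0\{b} | 0 → ∅
Q's transition system — 8 states:
  t0 = a.a.0\{b} | (0 | 0 + a.0 + (0 + 0 + 0\{b})) + a.a.(0 + 0 + (0 + 0)) → --a--▸ t1, --a--▸ t2, --a--▸ t3
  t1 = a.(0 + 0 + (0 + 0)) → --a--▸ t4
  t2 = a.0\{b} | (0 | 0 + a.0 + (0 + 0 + 0\{b})) → --a--▸ t5, --a--▸ t6
  t3 = a.a.0\{b} | 0 → --a--▸ t6
  t4 = 0 + 0 + (0 + 0) → ∅
  t5 = 0\{b} | (0 | 0 + a.0 + (0 + 0 + 0\{b})) → --a--▸ t7
  t6 = a.0\{b} | 0 → --a--▸ t7
  t7 = 0\{b} | 0 → ∅
Partition-refinement fixed point:
  B0 = {s0}
  B1 = {s3, s4, s5, t1, t5, t6}
  B2 = {s6, s7, t4, t7}
  B3 = {s1, s2, t2, t3}
  B4 = {t0}
s0 ∈ B0, t0 ∈ B4 → different blocks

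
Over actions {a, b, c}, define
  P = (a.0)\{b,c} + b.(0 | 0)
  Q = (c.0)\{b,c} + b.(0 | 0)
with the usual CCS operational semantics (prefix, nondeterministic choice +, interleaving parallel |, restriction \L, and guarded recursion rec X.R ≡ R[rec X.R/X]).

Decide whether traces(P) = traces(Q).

traces(P) ≠ traces(Q) — witness ⟨a⟩

P's transition system — 3 states:
  m0 = (a.0)\{b,c} + b.(0 | 0) :: =a=> m1, =b=> m2
  m1 = 0\{b,c} :: ·
  m2 = 0 | 0 :: ·
Q's transition system — 2 states:
  n0 = (c.0)\{b,c} + b.(0 | 0) :: =b=> n1
  n1 = 0 | 0 :: ·
Trace ⟨a⟩ through P, begin at {m0}:
  [1] a ⇒ {m1}
  — P admits the full trace.
Trace ⟨a⟩ through Q, begin at {n0}:
  [1] a ⇒ ∅ (Q stuck)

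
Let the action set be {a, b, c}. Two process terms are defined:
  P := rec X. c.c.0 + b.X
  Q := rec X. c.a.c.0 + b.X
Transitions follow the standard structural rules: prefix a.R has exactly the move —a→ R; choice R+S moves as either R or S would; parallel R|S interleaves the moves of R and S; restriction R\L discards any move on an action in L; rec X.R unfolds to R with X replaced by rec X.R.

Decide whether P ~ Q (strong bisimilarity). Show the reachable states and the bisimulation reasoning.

not bisimilar

LTS(P): 3 reachable states
  u0 = rec X. c.c.0 + b.X :: -b-> u0, -c-> u1
  u1 = c.0 :: -c-> u2
  u2 = 0 :: stopped
LTS(Q): 4 reachable states
  v0 = rec X. c.a.c.0 + b.X :: -b-> v0, -c-> v1
  v1 = a.c.0 :: -a-> v2
  v2 = c.0 :: -c-> v3
  v3 = 0 :: stopped
Partition-refinement fixed point:
  B0 = {u0}
  B1 = {u1, v2}
  B2 = {u2, v3}
  B3 = {v0}
  B4 = {v1}
u0 ∈ B0, v0 ∈ B3 → different blocks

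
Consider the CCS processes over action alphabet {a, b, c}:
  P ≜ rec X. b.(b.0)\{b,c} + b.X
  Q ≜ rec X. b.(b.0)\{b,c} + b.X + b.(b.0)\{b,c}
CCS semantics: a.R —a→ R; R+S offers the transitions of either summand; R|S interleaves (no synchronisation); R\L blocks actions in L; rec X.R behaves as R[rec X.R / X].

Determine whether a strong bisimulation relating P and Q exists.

bisimilar

Reachable graph of P (2 states):
  m0 = rec X. b.(b.0)\{b,c} + b.X | =b=> m0, =b=> m1
  m1 = (b.0)\{b,c} | ∅
Reachable graph of Q (2 states):
  n0 = rec X. b.(b.0)\{b,c} + b.X + b.(b.0)\{b,c} | =b=> n0, =b=> n1
  n1 = (b.0)\{b,c} | ∅
Coarsest stable partition (strong bisimilarity classes):
  B0 = {m0, n0}
  B1 = {m1, n1}
m0 ∈ B0, n0 ∈ B0 → same block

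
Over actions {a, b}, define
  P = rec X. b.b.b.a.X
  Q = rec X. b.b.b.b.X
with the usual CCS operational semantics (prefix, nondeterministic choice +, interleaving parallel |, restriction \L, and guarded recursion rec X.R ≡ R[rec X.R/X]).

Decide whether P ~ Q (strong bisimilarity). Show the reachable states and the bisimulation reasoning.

P's transition system — 4 states:
  m0 = rec X. b.b.b.a.X | =b=> m1
  m1 = b.b.a.(rec X. b.b.b.a.X) | =b=> m2
  m2 = b.a.(rec X. b.b.b.a.X) | =b=> m3
  m3 = a.(rec X. b.b.b.a.X) | =a=> m0
Q's transition system — 4 states:
  n0 = rec X. b.b.b.b.X | =b=> n1
  n1 = b.b.b.(rec X. b.b.b.b.X) | =b=> n2
  n2 = b.b.(rec X. b.b.b.b.X) | =b=> n3
  n3 = b.(rec X. b.b.b.b.X) | =b=> n0
Bisimilarity quotient blocks:
  B0 = {m0}
  B1 = {m1}
  B2 = {m2}
  B3 = {m3}
  B4 = {n0, n1, n2, n3}
m0 ∈ B0, n0 ∈ B4 → different blocks

NO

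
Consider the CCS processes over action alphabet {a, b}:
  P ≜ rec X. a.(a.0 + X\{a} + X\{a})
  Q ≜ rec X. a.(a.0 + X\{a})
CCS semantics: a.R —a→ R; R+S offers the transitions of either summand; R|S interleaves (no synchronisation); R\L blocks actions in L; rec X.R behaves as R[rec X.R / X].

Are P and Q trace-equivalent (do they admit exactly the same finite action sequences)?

LTS(P): 3 reachable states
  m0 = rec X. a.(a.0 + X\{a} + X\{a}) | --a--▸ m1
  m1 = a.0 + (rec X. a.(a.0 + X\{a} + X\{a}))\{a} + (rec X. a.(a.0 + X\{a} + X\{a}))\{a} | --a--▸ m2
  m2 = 0 | deadlocked
LTS(Q): 3 reachable states
  n0 = rec X. a.(a.0 + X\{a}) | --a--▸ n1
  n1 = a.0 + (rec X. a.(a.0 + X\{a}))\{a} | --a--▸ n2
  n2 = 0 | deadlocked
Coarsest stable partition (strong bisimilarity classes):
  B0 = {m0, n0}
  B1 = {m1, n1}
  B2 = {m2, n2}
m0 ∈ B0, n0 ∈ B0 → same block
Bisimilar ⇒ trace-equivalent.

traces(P) = traces(Q)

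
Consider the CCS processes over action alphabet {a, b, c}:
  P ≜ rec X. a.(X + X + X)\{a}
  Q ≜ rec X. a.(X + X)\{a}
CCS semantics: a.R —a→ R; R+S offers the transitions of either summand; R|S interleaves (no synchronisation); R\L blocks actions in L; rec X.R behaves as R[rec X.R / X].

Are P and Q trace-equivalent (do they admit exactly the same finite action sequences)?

YES

Reachable graph of P (2 states):
  u0 = rec X. a.(X + X + X)\{a} → ··a··> u1
  u1 = ((rec X. a.(X + X + X)\{a}) + (rec X. a.(X + X + X)\{a}) + (rec X. a.(X + X + X)\{a}))\{a} → ∅
Reachable graph of Q (2 states):
  v0 = rec X. a.(X + X)\{a} → ··a··> v1
  v1 = ((rec X. a.(X + X)\{a}) + (rec X. a.(X + X)\{a}))\{a} → ∅
Bisimilarity quotient blocks:
  B0 = {u0, v0}
  B1 = {u1, v1}
u0 ∈ B0, v0 ∈ B0 → same block
Bisimilar ⇒ trace-equivalent.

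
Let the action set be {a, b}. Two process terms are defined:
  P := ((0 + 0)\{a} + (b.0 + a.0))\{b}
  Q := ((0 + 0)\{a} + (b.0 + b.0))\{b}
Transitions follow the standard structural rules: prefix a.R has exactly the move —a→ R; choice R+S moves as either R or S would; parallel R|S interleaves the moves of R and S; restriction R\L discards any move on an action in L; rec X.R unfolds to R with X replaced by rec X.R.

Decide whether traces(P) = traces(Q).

LTS(P): 2 reachable states
  p0 = ((0 + 0)\{a} + (b.0 + a.0))\{b} :: --a--▸ p1
  p1 = 0\{b} :: stopped
LTS(Q): 1 reachable states
  q0 = ((0 + 0)\{a} + (b.0 + b.0))\{b} :: stopped
Executing a from P (initial set {p0}):
  [1] a ⇒ {p1}
  P completes σ.
Executing a from Q (initial set {q0}):
  [1] a ⇒ no successor for Q

trace-distinct — witness ⟨a⟩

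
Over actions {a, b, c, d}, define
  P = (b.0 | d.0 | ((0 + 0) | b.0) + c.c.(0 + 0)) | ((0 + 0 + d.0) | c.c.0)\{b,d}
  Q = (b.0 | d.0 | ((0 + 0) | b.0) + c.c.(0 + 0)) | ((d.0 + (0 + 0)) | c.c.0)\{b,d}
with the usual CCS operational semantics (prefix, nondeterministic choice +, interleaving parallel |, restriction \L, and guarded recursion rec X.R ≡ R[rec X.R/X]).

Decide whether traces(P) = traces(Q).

trace-equivalent

P's transition system — 30 states:
  s0 = (b.0 | d.0 | ((0 + 0) | b.0) + c.c.(0 + 0)) | ((0 + 0 + d.0) | c.c.0)\{b,d} :: -b-> s1, -b-> s2, -c-> s3, -c-> s4, -d-> s5
  s1 = 0 | d.0 | ((0 + 0) | b.0) | ((0 + 0 + d.0) | c.c.0)\{b,d} :: -b-> s6, -c-> s7, -d-> s8
  s2 = b.0 | d.0 | ((0 + 0) | 0) | ((0 + 0 + d.0) | c.c.0)\{b,d} :: -b-> s6, -c-> s9, -d-> s10
  s3 = (b.0 | d.0 | ((0 + 0) | b.0) + c.c.(0 + 0)) | ((0 + 0 + d.0) | c.0)\{b,d} :: -b-> s7, -b-> s9, -c-> s11, -c-> s12, -d-> s13
  s4 = c.(0 + 0) | ((0 + 0 + d.0) | c.c.0)\{b,d} :: -c-> s12, -c-> s14
  s5 = b.0 | 0 | ((0 + 0) | b.0) | ((0 + 0 + d.0) | c.c.0)\{b,d} :: -b-> s10, -b-> s8, -c-> s13
  s6 = 0 | d.0 | ((0 + 0) | 0) | ((0 + 0 + d.0) | c.c.0)\{b,d} :: -c-> s15, -d-> s16
  s7 = 0 | d.0 | ((0 + 0) | b.0) | ((0 + 0 + d.0) | c.0)\{b,d} :: -b-> s15, -c-> s17, -d-> s18
  s8 = 0 | 0 | ((0 + 0) | b.0) | ((0 + 0 + d.0) | c.c.0)\{b,d} :: -b-> s16, -c-> s18
  s9 = b.0 | d.0 | ((0 + 0) | 0) | ((0 + 0 + d.0) | c.0)\{b,d} :: -b-> s15, -c-> s19, -d-> s20
  s10 = b.0 | 0 | ((0 + 0) | 0) | ((0 + 0 + d.0) | c.c.0)\{b,d} :: -b-> s16, -c-> s20
  s11 = (b.0 | d.0 | ((0 + 0) | b.0) + c.c.(0 + 0)) | ((0 + 0 + d.0) | 0)\{b,d} :: -b-> s17, -b-> s19, -c-> s21, -d-> s22
  s12 = c.(0 + 0) | ((0 + 0 + d.0) | c.0)\{b,d} :: -c-> s21, -c-> s23
  s13 = b.0 | 0 | ((0 + 0) | b.0) | ((0 + 0 + d.0) | c.0)\{b,d} :: -b-> s18, -b-> s20, -c-> s22
  s14 = (0 + 0) | ((0 + 0 + d.0) | c.c.0)\{b,d} :: -c-> s23
  s15 = 0 | d.0 | ((0 + 0) | 0) | ((0 + 0 + d.0) | c.0)\{b,d} :: -c-> s24, -d-> s25
  s16 = 0 | 0 | ((0 + 0) | 0) | ((0 + 0 + d.0) | c.c.0)\{b,d} :: -c-> s25
  s17 = 0 | d.0 | ((0 + 0) | b.0) | ((0 + 0 + d.0) | 0)\{b,d} :: -b-> s24, -d-> s26
  s18 = 0 | 0 | ((0 + 0) | b.0) | ((0 + 0 + d.0) | c.0)\{b,d} :: -b-> s25, -c-> s26
  s19 = b.0 | d.0 | ((0 + 0) | 0) | ((0 + 0 + d.0) | 0)\{b,d} :: -b-> s24, -d-> s27
  s20 = b.0 | 0 | ((0 + 0) | 0) | ((0 + 0 + d.0) | c.0)\{b,d} :: -b-> s25, -c-> s27
  s21 = c.(0 + 0) | ((0 + 0 + d.0) | 0)\{b,d} :: -c-> s28
  s22 = b.0 | 0 | ((0 + 0) | b.0) | ((0 + 0 + d.0) | 0)\{b,d} :: -b-> s26, -b-> s27
  s23 = (0 + 0) | ((0 + 0 + d.0) | c.0)\{b,d} :: -c-> s28
  s24 = 0 | d.0 | ((0 + 0) | 0) | ((0 + 0 + d.0) | 0)\{b,d} :: -d-> s29
  s25 = 0 | 0 | ((0 + 0) | 0) | ((0 + 0 + d.0) | c.0)\{b,d} :: -c-> s29
  s26 = 0 | 0 | ((0 + 0) | b.0) | ((0 + 0 + d.0) | 0)\{b,d} :: -b-> s29
  s27 = b.0 | 0 | ((0 + 0) | 0) | ((0 + 0 + d.0) | 0)\{b,d} :: -b-> s29
  s28 = (0 + 0) | ((0 + 0 + d.0) | 0)\{b,d} :: (no moves)
  s29 = 0 | 0 | ((0 + 0) | 0) | ((0 + 0 + d.0) | 0)\{b,d} :: (no moves)
Q's transition system — 30 states:
  t0 = (b.0 | d.0 | ((0 + 0) | b.0) + c.c.(0 + 0)) | ((d.0 + (0 + 0)) | c.c.0)\{b,d} :: -b-> t1, -b-> t2, -c-> t3, -c-> t4, -d-> t5
  t1 = 0 | d.0 | ((0 + 0) | b.0) | ((d.0 + (0 + 0)) | c.c.0)\{b,d} :: -b-> t6, -c-> t7, -d-> t8
  t2 = b.0 | d.0 | ((0 + 0) | 0) | ((d.0 + (0 + 0)) | c.c.0)\{b,d} :: -b-> t6, -c-> t9, -d-> t10
  t3 = (b.0 | d.0 | ((0 + 0) | b.0) + c.c.(0 + 0)) | ((d.0 + (0 + 0)) | c.0)\{b,d} :: -b-> t7, -b-> t9, -c-> t11, -c-> t12, -d-> t13
  t4 = c.(0 + 0) | ((d.0 + (0 + 0)) | c.c.0)\{b,d} :: -c-> t12, -c-> t14
  t5 = b.0 | 0 | ((0 + 0) | b.0) | ((d.0 + (0 + 0)) | c.c.0)\{b,d} :: -b-> t10, -b-> t8, -c-> t13
  t6 = 0 | d.0 | ((0 + 0) | 0) | ((d.0 + (0 + 0)) | c.c.0)\{b,d} :: -c-> t15, -d-> t16
  t7 = 0 | d.0 | ((0 + 0) | b.0) | ((d.0 + (0 + 0)) | c.0)\{b,d} :: -b-> t15, -c-> t17, -d-> t18
  t8 = 0 | 0 | ((0 + 0) | b.0) | ((d.0 + (0 + 0)) | c.c.0)\{b,d} :: -b-> t16, -c-> t18
  t9 = b.0 | d.0 | ((0 + 0) | 0) | ((d.0 + (0 + 0)) | c.0)\{b,d} :: -b-> t15, -c-> t19, -d-> t20
  t10 = b.0 | 0 | ((0 + 0) | 0) | ((d.0 + (0 + 0)) | c.c.0)\{b,d} :: -b-> t16, -c-> t20
  t11 = (b.0 | d.0 | ((0 + 0) | b.0) + c.c.(0 + 0)) | ((d.0 + (0 + 0)) | 0)\{b,d} :: -b-> t17, -b-> t19, -c-> t21, -d-> t22
  t12 = c.(0 + 0) | ((d.0 + (0 + 0)) | c.0)\{b,d} :: -c-> t21, -c-> t23
  t13 = b.0 | 0 | ((0 + 0) | b.0) | ((d.0 + (0 + 0)) | c.0)\{b,d} :: -b-> t18, -b-> t20, -c-> t22
  t14 = (0 + 0) | ((d.0 + (0 + 0)) | c.c.0)\{b,d} :: -c-> t23
  t15 = 0 | d.0 | ((0 + 0) | 0) | ((d.0 + (0 + 0)) | c.0)\{b,d} :: -c-> t24, -d-> t25
  t16 = 0 | 0 | ((0 + 0) | 0) | ((d.0 + (0 + 0)) | c.c.0)\{b,d} :: -c-> t25
  t17 = 0 | d.0 | ((0 + 0) | b.0) | ((d.0 + (0 + 0)) | 0)\{b,d} :: -b-> t24, -d-> t26
  t18 = 0 | 0 | ((0 + 0) | b.0) | ((d.0 + (0 + 0)) | c.0)\{b,d} :: -b-> t25, -c-> t26
  t19 = b.0 | d.0 | ((0 + 0) | 0) | ((d.0 + (0 + 0)) | 0)\{b,d} :: -b-> t24, -d-> t27
  t20 = b.0 | 0 | ((0 + 0) | 0) | ((d.0 + (0 + 0)) | c.0)\{b,d} :: -b-> t25, -c-> t27
  t21 = c.(0 + 0) | ((d.0 + (0 + 0)) | 0)\{b,d} :: -c-> t28
  t22 = b.0 | 0 | ((0 + 0) | b.0) | ((d.0 + (0 + 0)) | 0)\{b,d} :: -b-> t26, -b-> t27
  t23 = (0 + 0) | ((d.0 + (0 + 0)) | c.0)\{b,d} :: -c-> t28
  t24 = 0 | d.0 | ((0 + 0) | 0) | ((d.0 + (0 + 0)) | 0)\{b,d} :: -d-> t29
  t25 = 0 | 0 | ((0 + 0) | 0) | ((d.0 + (0 + 0)) | c.0)\{b,d} :: -c-> t29
  t26 = 0 | 0 | ((0 + 0) | b.0) | ((d.0 + (0 + 0)) | 0)\{b,d} :: -b-> t29
  t27 = b.0 | 0 | ((0 + 0) | 0) | ((d.0 + (0 + 0)) | 0)\{b,d} :: -b-> t29
  t28 = (0 + 0) | ((d.0 + (0 + 0)) | 0)\{b,d} :: (no moves)
  t29 = 0 | 0 | ((0 + 0) | 0) | ((d.0 + (0 + 0)) | 0)\{b,d} :: (no moves)
Bisimilarity quotient blocks:
  B0 = {s0, t0}
  B1 = {s1, s2, t1, t2}
  B2 = {s7, s9, t7, t9}
  B3 = {s18, s20, t18, t20}
  B4 = {s26, s27, t26, t27}
  B5 = {s28, s29, t28, t29}
  B6 = {s21, s23, s25, t21, t23, t25}
  B7 = {s15, t15}
  B8 = {s24, t24}
  B9 = {s17, s19, t17, t19}
  B10 = {s10, s8, t10, t8}
  B11 = {s12, s14, s16, t12, t14, t16}
  B12 = {s6, t6}
  B13 = {s3, t3}
  B14 = {s13, t13}
  B15 = {s22, t22}
  B16 = {s11, t11}
  B17 = {s5, t5}
  B18 = {s4, t4}
s0 ∈ B0, t0 ∈ B0 → same block
Bisimilar ⇒ trace-equivalent.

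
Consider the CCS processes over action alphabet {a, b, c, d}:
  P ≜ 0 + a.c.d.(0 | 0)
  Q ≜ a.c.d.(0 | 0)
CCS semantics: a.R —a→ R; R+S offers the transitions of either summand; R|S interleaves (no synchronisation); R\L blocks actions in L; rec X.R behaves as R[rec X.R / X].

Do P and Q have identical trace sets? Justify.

YES

LTS(P): 4 reachable states
  u0 = 0 + a.c.d.(0 | 0) | =a=> u1
  u1 = c.d.(0 | 0) | =c=> u2
  u2 = d.(0 | 0) | =d=> u3
  u3 = 0 | 0 | ∅
LTS(Q): 4 reachable states
  v0 = a.c.d.(0 | 0) | =a=> v1
  v1 = c.d.(0 | 0) | =c=> v2
  v2 = d.(0 | 0) | =d=> v3
  v3 = 0 | 0 | ∅
Partition-refinement fixed point:
  B0 = {u0, v0}
  B1 = {u1, v1}
  B2 = {u2, v2}
  B3 = {u3, v3}
u0 ∈ B0, v0 ∈ B0 → same block
Bisimilar ⇒ trace-equivalent.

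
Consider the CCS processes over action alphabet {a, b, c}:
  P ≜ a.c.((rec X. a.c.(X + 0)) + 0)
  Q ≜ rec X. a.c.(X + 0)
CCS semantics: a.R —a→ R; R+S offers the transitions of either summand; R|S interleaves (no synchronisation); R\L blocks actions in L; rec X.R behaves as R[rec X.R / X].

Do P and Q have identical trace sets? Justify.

YES

Reachable graph of P (3 states):
  p0 = a.c.((rec X. a.c.(X + 0)) + 0) ⊢ ··a··> p1
  p1 = c.((rec X. a.c.(X + 0)) + 0) ⊢ ··c··> p2
  p2 = (rec X. a.c.(X + 0)) + 0 ⊢ ··a··> p1
Reachable graph of Q (3 states):
  q0 = rec X. a.c.(X + 0) ⊢ ··a··> q1
  q1 = c.((rec X. a.c.(X + 0)) + 0) ⊢ ··c··> q2
  q2 = (rec X. a.c.(X + 0)) + 0 ⊢ ··a··> q1
Partition-refinement fixed point:
  B0 = {p0, p2, q0, q2}
  B1 = {p1, q1}
p0 ∈ B0, q0 ∈ B0 → same block
Bisimilar ⇒ trace-equivalent.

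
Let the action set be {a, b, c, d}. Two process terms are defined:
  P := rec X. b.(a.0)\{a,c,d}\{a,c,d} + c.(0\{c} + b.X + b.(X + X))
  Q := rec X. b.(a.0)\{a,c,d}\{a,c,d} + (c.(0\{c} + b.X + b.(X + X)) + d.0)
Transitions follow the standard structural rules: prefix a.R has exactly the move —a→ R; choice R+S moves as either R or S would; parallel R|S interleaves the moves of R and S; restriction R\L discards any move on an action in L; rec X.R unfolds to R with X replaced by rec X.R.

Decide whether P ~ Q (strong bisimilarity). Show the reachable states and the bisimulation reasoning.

LTS(P): 4 reachable states
  u0 = rec X. b.(a.0)\{a,c,d}\{a,c,d} + c.(0\{c} + b.X + b.(X + X)) | ··b··> u1, ··c··> u2
  u1 = (a.0)\{a,c,d}\{a,c,d} | deadlocked
  u2 = 0\{c} + b.(rec X. b.(a.0)\{a,c,d}\{a,c,d} + c.(0\{c} + b.X + b.(X + X))) + b.((rec X. b.(a.0)\{a,c,d}\{a,c,d} + c.(0\{c} + b.X + b.(X + X))) + (rec X. b.(a.0)\{a,c,d}\{a,c,d} + c.(0\{c} + b.X + b.(X + X)))) | ··b··> u0, ··b··> u3
  u3 = (rec X. b.(a.0)\{a,c,d}\{a,c,d} + c.(0\{c} + b.X + b.(X + X))) + (rec X. b.(a.0)\{a,c,d}\{a,c,d} + c.(0\{c} + b.X + b.(X + X))) | ··b··> u1, ··c··> u2
LTS(Q): 5 reachable states
  v0 = rec X. b.(a.0)\{a,c,d}\{a,c,d} + (c.(0\{c} + b.X + b.(X + X)) + d.0) | ··b··> v1, ··c··> v2, ··d··> v3
  v1 = (a.0)\{a,c,d}\{a,c,d} | deadlocked
  v2 = 0\{c} + b.(rec X. b.(a.0)\{a,c,d}\{a,c,d} + (c.(0\{c} + b.X + b.(X + X)) + d.0)) + b.((rec X. b.(a.0)\{a,c,d}\{a,c,d} + (c.(0\{c} + b.X + b.(X + X)) + d.0)) + (rec X. b.(a.0)\{a,c,d}\{a,c,d} + (c.(0\{c} + b.X + b.(X + X)) + d.0))) | ··b··> v0, ··b··> v4
  v3 = 0 | deadlocked
  v4 = (rec X. b.(a.0)\{a,c,d}\{a,c,d} + (c.(0\{c} + b.X + b.(X + X)) + d.0)) + (rec X. b.(a.0)\{a,c,d}\{a,c,d} + (c.(0\{c} + b.X + b.(X + X)) + d.0)) | ··b··> v1, ··c··> v2, ··d··> v3
Coarsest stable partition (strong bisimilarity classes):
  B0 = {u0, u3}
  B1 = {u2}
  B2 = {u1, v1, v3}
  B3 = {v0, v4}
  B4 = {v2}
u0 ∈ B0, v0 ∈ B3 → different blocks

P ≁ Q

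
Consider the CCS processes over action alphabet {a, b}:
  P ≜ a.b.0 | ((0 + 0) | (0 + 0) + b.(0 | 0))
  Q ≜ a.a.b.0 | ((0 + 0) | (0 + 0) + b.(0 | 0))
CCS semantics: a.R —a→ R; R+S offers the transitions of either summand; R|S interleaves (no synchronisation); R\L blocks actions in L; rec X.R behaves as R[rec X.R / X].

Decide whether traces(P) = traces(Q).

trace-distinct — witness ⟨abb⟩

P's transition system — 6 states:
  u0 = a.b.0 | ((0 + 0) | (0 + 0) + b.(0 | 0)) has moves --a--▸ u1, --b--▸ u2
  u1 = b.0 | ((0 + 0) | (0 + 0) + b.(0 | 0)) has moves --b--▸ u3, --b--▸ u4
  u2 = a.b.0 | (0 | 0) has moves --a--▸ u4
  u3 = 0 | ((0 + 0) | (0 + 0) + b.(0 | 0)) has moves --b--▸ u5
  u4 = b.0 | (0 | 0) has moves --b--▸ u5
  u5 = 0 | (0 | 0) has moves ·
Q's transition system — 8 states:
  v0 = a.a.b.0 | ((0 + 0) | (0 + 0) + b.(0 | 0)) has moves --a--▸ v1, --b--▸ v2
  v1 = a.b.0 | ((0 + 0) | (0 + 0) + b.(0 | 0)) has moves --a--▸ v3, --b--▸ v4
  v2 = a.a.b.0 | (0 | 0) has moves --a--▸ v4
  v3 = b.0 | ((0 + 0) | (0 + 0) + b.(0 | 0)) has moves --b--▸ v5, --b--▸ v6
  v4 = a.b.0 | (0 | 0) has moves --a--▸ v6
  v5 = 0 | ((0 + 0) | (0 + 0) + b.(0 | 0)) has moves --b--▸ v7
  v6 = b.0 | (0 | 0) has moves --b--▸ v7
  v7 = 0 | (0 | 0) has moves ·
Executing abb from P (initial set {u0}):
  after a @ step 1: {u1}
  after b @ step 2: {u3, u4}
  after b @ step 3: {u5}
  — P admits the full trace.
Executing abb from Q (initial set {v0}):
  after a @ step 1: {v1}
  after b @ step 2: {v4}
  after b @ step 3: no successor for Q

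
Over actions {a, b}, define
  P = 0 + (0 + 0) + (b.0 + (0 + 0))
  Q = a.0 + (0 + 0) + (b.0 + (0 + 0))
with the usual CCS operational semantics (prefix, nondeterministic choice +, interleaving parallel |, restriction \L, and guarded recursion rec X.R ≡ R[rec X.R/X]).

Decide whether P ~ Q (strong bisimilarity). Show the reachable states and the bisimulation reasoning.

NO

Reachable graph of P (2 states):
  p0 = 0 + (0 + 0) + (b.0 + (0 + 0)) | ··b··> p1
  p1 = 0 | deadlocked
Reachable graph of Q (2 states):
  q0 = a.0 + (0 + 0) + (b.0 + (0 + 0)) | ··a··> q1, ··b··> q1
  q1 = 0 | deadlocked
Partition-refinement fixed point:
  B0 = {p0}
  B1 = {p1, q1}
  B2 = {q0}
p0 ∈ B0, q0 ∈ B2 → different blocks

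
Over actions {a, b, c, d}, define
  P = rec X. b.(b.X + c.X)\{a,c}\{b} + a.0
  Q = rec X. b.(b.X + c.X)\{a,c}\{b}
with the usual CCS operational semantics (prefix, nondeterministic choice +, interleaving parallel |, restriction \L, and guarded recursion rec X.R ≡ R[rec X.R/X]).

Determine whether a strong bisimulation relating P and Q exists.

P ≁ Q

LTS(P): 3 reachable states
  p0 = rec X. b.(b.X + c.X)\{a,c}\{b} + a.0 :: ··a··> p1, ··b··> p2
  p1 = 0 :: deadlocked
  p2 = (b.(rec X. b.(b.X + c.X)\{a,c}\{b} + a.0) + c.(rec X. b.(b.X + c.X)\{a,c}\{b} + a.0))\{a,c}\{b} :: deadlocked
LTS(Q): 2 reachable states
  q0 = rec X. b.(b.X + c.X)\{a,c}\{b} :: ··b··> q1
  q1 = (b.(rec X. b.(b.X + c.X)\{a,c}\{b}) + c.(rec X. b.(b.X + c.X)\{a,c}\{b}))\{a,c}\{b} :: deadlocked
Partition-refinement fixed point:
  B0 = {p0}
  B1 = {p1, p2, q1}
  B2 = {q0}
p0 ∈ B0, q0 ∈ B2 → different blocks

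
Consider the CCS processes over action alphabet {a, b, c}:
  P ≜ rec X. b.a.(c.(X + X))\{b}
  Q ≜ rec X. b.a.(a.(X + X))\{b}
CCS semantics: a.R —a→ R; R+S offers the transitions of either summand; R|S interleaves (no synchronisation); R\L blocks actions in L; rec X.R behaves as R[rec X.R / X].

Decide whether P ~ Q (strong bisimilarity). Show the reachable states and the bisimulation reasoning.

P's transition system — 4 states:
  u0 = rec X. b.a.(c.(X + X))\{b} ⊢ =b=> u1
  u1 = a.(c.((rec X. b.a.(c.(X + X))\{b}) + (rec X. b.a.(c.(X + X))\{b})))\{b} ⊢ =a=> u2
  u2 = (c.((rec X. b.a.(c.(X + X))\{b}) + (rec X. b.a.(c.(X + X))\{b})))\{b} ⊢ =c=> u3
  u3 = ((rec X. b.a.(c.(X + X))\{b}) + (rec X. b.a.(c.(X + X))\{b}))\{b} ⊢ ·
Q's transition system — 4 states:
  v0 = rec X. b.a.(a.(X + X))\{b} ⊢ =b=> v1
  v1 = a.(a.((rec X. b.a.(a.(X + X))\{b}) + (rec X. b.a.(a.(X + X))\{b})))\{b} ⊢ =a=> v2
  v2 = (a.((rec X. b.a.(a.(X + X))\{b}) + (rec X. b.a.(a.(X + X))\{b})))\{b} ⊢ =a=> v3
  v3 = ((rec X. b.a.(a.(X + X))\{b}) + (rec X. b.a.(a.(X + X))\{b}))\{b} ⊢ ·
Coarsest stable partition (strong bisimilarity classes):
  B0 = {u0}
  B1 = {u1}
  B2 = {u2}
  B3 = {u3, v3}
  B4 = {v0}
  B5 = {v1}
  B6 = {v2}
u0 ∈ B0, v0 ∈ B4 → different blocks

NO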